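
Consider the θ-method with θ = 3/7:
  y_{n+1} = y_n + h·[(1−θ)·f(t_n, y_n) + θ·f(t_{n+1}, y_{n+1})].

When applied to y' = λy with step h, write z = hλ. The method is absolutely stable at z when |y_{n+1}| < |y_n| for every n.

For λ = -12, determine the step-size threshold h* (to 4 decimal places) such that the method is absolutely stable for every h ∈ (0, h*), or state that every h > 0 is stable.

Set f=λy, z=hλ:
  y_{n+1} = y_n + z·[4/7·y_n + 3/7·y_{n+1}] ⇒ (1 − 3/7z)y_{n+1} = (1 + 4/7z)y_n
  so R(z) = (1 + 4/7z)/(1 − 3/7z).

Find x<0 with |R(x)|<1.
x=-0.91: |R|=0.3453
R=−1: 1+4/7x = −1+3/7x ⇒ -1/7x=2 ⇒ x=2/(-1/7)=-14.0000
Confirm numerically:
  x=-12.703: |R|=0.97125 <1
  x=-12.658: |R|=0.97016 <1
  x=-8.937: |R|=0.85026 <1
  x=-14.367: |R|=1.00733 >1
  x=-14.108: |R|=1.00219 >1
  x=-14.093: |R|=1.00189 >1
Stable set (-14.0000, 0).

(-14.0000,0); λ=-12 ⇒ h* = (14)/12 = 1.1667.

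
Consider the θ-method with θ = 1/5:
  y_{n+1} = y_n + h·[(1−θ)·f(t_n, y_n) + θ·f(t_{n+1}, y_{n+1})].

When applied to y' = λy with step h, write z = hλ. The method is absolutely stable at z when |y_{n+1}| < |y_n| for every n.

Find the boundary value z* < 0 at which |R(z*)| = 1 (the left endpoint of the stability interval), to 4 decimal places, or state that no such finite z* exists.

On y'=λy, z=hλ:
  y_{n+1} = y_n + z·[4/5·y_n + 1/5·y_{n+1}] ⇒ (1 − 1/5z)y_{n+1} = (1 + 4/5z)y_n
  R(z) = (1 + 4/5z)/(1 − 1/5z).

Boundary: |R(x)|=1, x<0.
x=-1.65: |R|=0.2406
R=−1: 1+4/5x = −1+1/5x ⇒ -3/5x=2 ⇒ x=2/(-3/5)=-3.3333
Confirm numerically:
  x=-3.226: |R|=0.96086 <1
  x=-3.203: |R|=0.95233 <1
  x=-1.949: |R|=0.40236 <1
  x=-1.363: |R|=0.07104 <1
  x=-3.629: |R|=1.10279 >1
  x=-3.620: |R|=1.09977 >1
  x=-3.393: |R|=1.02133 >1
So |R|<1 on (-3.3333, 0).

left endpoint -3.3333.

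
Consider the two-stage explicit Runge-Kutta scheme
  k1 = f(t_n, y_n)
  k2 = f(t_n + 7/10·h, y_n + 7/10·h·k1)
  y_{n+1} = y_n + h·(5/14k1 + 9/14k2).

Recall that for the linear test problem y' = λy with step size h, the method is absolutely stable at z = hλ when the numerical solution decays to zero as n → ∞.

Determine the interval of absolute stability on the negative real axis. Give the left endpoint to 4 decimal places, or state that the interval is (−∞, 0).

(-2.2222, 0).

Test eqn y'=λy, z=hλ:
  k1=λy_n ⇒ h·k1=z·y_n;  k2=λ(1+7/10z)y_n ⇒ h·k2=z(1+7/10z)y_n
  y_{n+1}/y_n = 1 + 5/14z + 9/14z(1+7/10z) = 1 + z + 9/20z²
  Hence R(z) = 1 + z + 9/20z².

Find x<0 with |R(x)|<1.
x=-0.75: |R|=0.5031
R=1: x+9/20x²=0 ⇒ x=−20/9=-2.2222; min R=1−1/(4·9/20)=0.4444>−1
Confirm numerically:
  x=-2.075: |R|=0.86253 <1
  x=-1.373: |R|=0.47531 <1
  x=-1.071: |R|=0.44517 <1
  x=-1.051: |R|=0.44607 <1
  x=-2.740: |R|=1.63842 >1
  x=-2.514: |R|=1.33009 >1
Stable set (-2.2222, 0).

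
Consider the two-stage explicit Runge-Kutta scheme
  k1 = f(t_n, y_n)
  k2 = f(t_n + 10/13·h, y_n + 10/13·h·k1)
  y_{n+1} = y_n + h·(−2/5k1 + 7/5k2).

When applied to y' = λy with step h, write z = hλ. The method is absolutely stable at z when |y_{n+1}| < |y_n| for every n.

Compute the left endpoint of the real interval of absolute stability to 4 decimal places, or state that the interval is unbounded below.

Set f=λy, z=hλ:
  k1=λy_n ⇒ h·k1=z·y_n;  k2=λ(1+10/13z)y_n ⇒ h·k2=z(1+10/13z)y_n
  y_{n+1}/y_n = 1 − 2/5z + 7/5z(1+10/13z) = 1 + z + 14/13z²
  ⇒ R(z) = 1 + z + 14/13z².

Solve |R(x)|<1 on ℝ⁻.
x=-1.26: |R|=1.4497
R=1: x+14/13x²=0 ⇒ x=−13/14=-0.9286; min R=1−1/(4·14/13)=0.7679>−1
Confirm numerically:
  x=-0.737: |R|=0.84795 <1
  x=-0.725: |R|=0.84106 <1
  x=-0.667: |R|=0.81211 <1
  x=-0.453: |R|=0.76799 <1
  x=-1.466: |R|=1.84848 >1
  x=-1.460: |R|=1.83557 >1
So |R|<1 on (-0.9286, 0).

z* = -0.9286.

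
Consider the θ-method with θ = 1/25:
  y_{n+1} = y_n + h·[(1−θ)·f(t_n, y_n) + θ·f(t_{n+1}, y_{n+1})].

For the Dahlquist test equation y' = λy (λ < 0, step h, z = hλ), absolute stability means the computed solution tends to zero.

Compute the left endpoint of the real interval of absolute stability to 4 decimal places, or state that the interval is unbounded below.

With y'=λy (z=hλ):
  y_{n+1} = y_n + z·[24/25·y_n + 1/25·y_{n+1}] ⇒ (1 − 1/25z)y_{n+1} = (1 + 24/25z)y_n
  so R(z) = (1 + 24/25z)/(1 − 1/25z).

Need |R(x)|<1, x<0.
x=-1.35: |R|=0.2808
R=−1: 1+24/25x = −1+1/25x ⇒ -23/25x=2 ⇒ x=2/(-23/25)=-2.1739
Confirm numerically:
  x=-2.005: |R|=0.85614 <1
  x=-1.470: |R|=0.38836 <1
  x=-1.355: |R|=0.28533 <1
  x=-2.641: |R|=1.38866 >1
  x=-2.424: |R|=1.20974 >1
  x=-2.340: |R|=1.13972 >1
So |R|<1 on (-2.1739, 0).

z* = -2.1739.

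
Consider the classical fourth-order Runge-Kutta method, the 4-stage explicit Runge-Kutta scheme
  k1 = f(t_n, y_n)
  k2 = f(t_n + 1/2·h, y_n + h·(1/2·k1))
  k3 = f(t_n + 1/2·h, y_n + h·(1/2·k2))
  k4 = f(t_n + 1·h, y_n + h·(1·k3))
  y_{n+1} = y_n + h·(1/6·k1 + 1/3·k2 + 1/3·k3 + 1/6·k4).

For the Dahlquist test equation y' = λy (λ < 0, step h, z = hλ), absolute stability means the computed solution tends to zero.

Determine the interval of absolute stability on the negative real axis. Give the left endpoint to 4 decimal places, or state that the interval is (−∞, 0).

z∈(-2.7853,0).

Test eqn y'=λy, z=hλ:
  order 4, 4-stage ⇒ R(z)=1+z+z^2/2+z^3/6+z^4/24
  (e.g. R(-0.74)=0.47876, |R|=0.47876)

Solve |R(x)|<1 on ℝ⁻.
x=-0.74: |R|=0.4788
|R(-0.97)|=0.3852 |R(-0.9)|=0.4108 |R(-0.58)|=0.5604
Bisect:
  x_lo=-3.3406 |R|=2.2150  x_hi=-0.3666 |R|=0.6931
  mid=-1.85362 |R|=0.29475 →hi
  mid=-2.59712 |R|=0.75143 →hi
  mid=-2.96886 |R|=1.31393 →lo
  mid=-2.78299 |R|=0.99653 →hi
  mid=-2.87593 |R|=1.14547 →lo
  mid=-2.82946 |R|=1.06865 →lo
  mid=-2.80622 |R|=1.03202 →lo
  mid=-2.79461 |R|=1.01413 →lo
  mid=-2.78880 |R|=1.00530 →lo
  ...
  [-2.78535,-2.78517] ⇒ x*=-2.7853
Interval (-2.7853, 0).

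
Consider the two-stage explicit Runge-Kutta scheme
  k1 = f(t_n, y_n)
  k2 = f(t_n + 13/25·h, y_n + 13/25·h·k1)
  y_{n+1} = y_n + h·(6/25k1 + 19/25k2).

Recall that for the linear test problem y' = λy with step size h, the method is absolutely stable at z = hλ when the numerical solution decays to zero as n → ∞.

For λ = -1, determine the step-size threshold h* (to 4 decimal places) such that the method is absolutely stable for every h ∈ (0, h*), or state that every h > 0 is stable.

On y'=λy, z=hλ:
  k1=λy_n ⇒ h·k1=z·y_n;  k2=λ(1+13/25z)y_n ⇒ h·k2=z(1+13/25z)y_n
  y_{n+1}/y_n = 1 + 6/25z + 19/25z(1+13/25z) = 1 + z + 247/625z²
  so R(z) = 1 + z + 247/625z².

Boundary: |R(x)|=1, x<0.
x=-1.58: |R|=0.4066
R=1: x+247/625x²=0 ⇒ x=−625/247=-2.5304; min R=1−1/(4·247/625)=0.3674>−1
Confirm numerically:
  x=-1.629: |R|=0.41972 <1
  x=-1.544: |R|=0.39813 <1
  x=-1.232: |R|=0.36784 <1
  x=-3.056: |R|=1.63483 >1
  x=-2.884: |R|=1.40306 >1
  x=-2.841: |R|=1.34877 >1
So |R|<1 on (-2.5304, 0).

(-2.5304,0); λ=-1 ⇒ h* = (625/247)/1 = 2.5304.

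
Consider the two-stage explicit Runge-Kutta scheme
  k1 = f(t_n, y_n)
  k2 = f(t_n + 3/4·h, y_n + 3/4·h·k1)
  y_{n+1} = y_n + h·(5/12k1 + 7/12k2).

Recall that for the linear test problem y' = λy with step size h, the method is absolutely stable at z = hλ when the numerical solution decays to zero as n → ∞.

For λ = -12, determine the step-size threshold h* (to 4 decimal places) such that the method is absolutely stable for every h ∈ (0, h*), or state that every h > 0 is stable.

Test eqn y'=λy, z=hλ:
  k1=λy_n ⇒ h·k1=z·y_n;  k2=λ(1+3/4z)y_n ⇒ h·k2=z(1+3/4z)y_n
  y_{n+1}/y_n = 1 + 5/12z + 7/12z(1+3/4z) = 1 + z + 7/16z²
  so R(z) = 1 + z + 7/16z².

Boundary: |R(x)|=1, x<0.
x=-1.49: |R|=0.4813
R=1: x+7/16x²=0 ⇒ x=−16/7=-2.2857; min R=1−1/(4·7/16)=0.4286>−1
Confirm numerically:
  x=-2.071: |R|=0.80546 <1
  x=-1.737: |R|=0.58301 <1
  x=-1.406: |R|=0.45887 <1
  x=-2.714: |R|=1.50854 >1
  x=-2.601: |R|=1.35878 >1
  x=-2.406: |R|=1.12662 >1
So |R|<1 on (-2.2857, 0).

(-2.2857,0); λ=-12 ⇒ h* = (16/7)/12 = 0.1905.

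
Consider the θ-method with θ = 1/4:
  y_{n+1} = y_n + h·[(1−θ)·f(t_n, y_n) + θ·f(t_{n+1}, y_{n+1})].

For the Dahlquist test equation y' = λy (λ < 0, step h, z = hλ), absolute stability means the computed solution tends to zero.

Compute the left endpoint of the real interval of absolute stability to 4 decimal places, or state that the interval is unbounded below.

z* = -4.0000.

With y'=λy (z=hλ):
  y_{n+1} = y_n + z·[3/4·y_n + 1/4·y_{n+1}] ⇒ (1 − 1/4z)y_{n+1} = (1 + 3/4z)y_n
  Hence R(z) = (1 + 3/4z)/(1 − 1/4z).

Boundary: |R(x)|=1, x<0.
x=-1.71: |R|=0.1979
R=−1: 1+3/4x = −1+1/4x ⇒ -1/2x=2 ⇒ x=2/(-1/2)=-4.0000
Confirm numerically:
  x=-3.917: |R|=0.97903 <1
  x=-3.153: |R|=0.76318 <1
  x=-1.831: |R|=0.25605 <1
  x=-1.777: |R|=0.23040 <1
  x=-4.143: |R|=1.03512 >1
  x=-4.021: |R|=1.00524 >1
Stable set (-4.0000, 0).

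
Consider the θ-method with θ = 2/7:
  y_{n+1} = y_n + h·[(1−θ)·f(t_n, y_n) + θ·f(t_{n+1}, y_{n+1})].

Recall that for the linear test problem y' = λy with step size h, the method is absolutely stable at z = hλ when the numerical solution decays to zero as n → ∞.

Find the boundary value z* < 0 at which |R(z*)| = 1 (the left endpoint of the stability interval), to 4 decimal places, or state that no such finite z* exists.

z* = -4.6667.

Test eqn y'=λy, z=hλ:
  y_{n+1} = y_n + z·[5/7·y_n + 2/7·y_{n+1}] ⇒ (1 − 2/7z)y_{n+1} = (1 + 5/7z)y_n
  ⇒ R(z) = (1 + 5/7z)/(1 − 2/7z).

Find x<0 with |R(x)|<1.
x=-1.22: |R|=0.0953
R=−1: 1+5/7x = −1+2/7x ⇒ -3/7x=2 ⇒ x=2/(-3/7)=-4.6667
Confirm numerically:
  x=-4.152: |R|=0.89911 <1
  x=-4.035: |R|=0.87425 <1
  x=-3.832: |R|=0.82924 <1
  x=-2.812: |R|=0.55925 <1
  x=-4.964: |R|=1.05269 >1
  x=-4.832: |R|=1.02976 >1
  x=-4.755: |R|=1.01605 >1
Interval (-4.6667, 0).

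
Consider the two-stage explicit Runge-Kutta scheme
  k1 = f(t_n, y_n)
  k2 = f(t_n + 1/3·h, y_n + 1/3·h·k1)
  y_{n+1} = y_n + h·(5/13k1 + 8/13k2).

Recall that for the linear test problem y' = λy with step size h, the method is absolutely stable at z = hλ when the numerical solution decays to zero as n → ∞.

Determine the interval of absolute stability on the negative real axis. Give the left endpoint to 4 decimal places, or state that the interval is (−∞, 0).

z∈(-4.8750,0).

With y'=λy (z=hλ):
  k1=λy_n ⇒ h·k1=z·y_n;  k2=λ(1+1/3z)y_n ⇒ h·k2=z(1+1/3z)y_n
  y_{n+1}/y_n = 1 + 5/13z + 8/13z(1+1/3z) = 1 + z + 8/39z²
  Hence R(z) = 1 + z + 8/39z².

Need |R(x)|<1, x<0.
x=-0.45: |R|=0.5915
R=1: x+8/39x²=0 ⇒ x=−39/8=-4.8750; min R=1−1/(4·8/39)=-0.2188>−1
Confirm numerically:
  x=-3.983: |R|=0.27121 <1
  x=-3.309: |R|=0.06295 <1
  x=-2.173: |R|=0.20440 <1
  x=-5.436: |R|=1.62556 >1
  x=-5.259: |R|=1.41425 >1
  x=-5.131: |R|=1.26944 >1
So |R|<1 on (-4.8750, 0).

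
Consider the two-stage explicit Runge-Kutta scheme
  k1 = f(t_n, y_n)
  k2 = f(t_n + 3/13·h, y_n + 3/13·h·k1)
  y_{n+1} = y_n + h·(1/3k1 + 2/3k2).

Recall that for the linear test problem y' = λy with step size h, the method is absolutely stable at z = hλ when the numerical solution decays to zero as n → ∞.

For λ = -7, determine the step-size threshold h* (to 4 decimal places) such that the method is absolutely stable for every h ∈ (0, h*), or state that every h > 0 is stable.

(-6.5000,0); λ=-7 ⇒ h* = (13/2)/7 = 0.9286.

With y'=λy (z=hλ):
  k1=λy_n ⇒ h·k1=z·y_n;  k2=λ(1+3/13z)y_n ⇒ h·k2=z(1+3/13z)y_n
  y_{n+1}/y_n = 1 + 1/3z + 2/3z(1+3/13z) = 1 + z + 2/13z²
  so R(z) = 1 + z + 2/13z².

Find x<0 with |R(x)|<1.
x=-1.79: |R|=0.2971
R=1: x+2/13x²=0 ⇒ x=−13/2=-6.5000; min R=1−1/(4·2/13)=-0.6250>−1
Confirm numerically:
  x=-4.723: |R|=0.29120 <1
  x=-3.557: |R|=0.61050 <1
  x=-2.644: |R|=0.56850 <1
  x=-7.026: |R|=1.56857 >1
  x=-6.949: |R|=1.48002 >1
  x=-6.573: |R|=1.07382 >1
Stable set (-6.5000, 0).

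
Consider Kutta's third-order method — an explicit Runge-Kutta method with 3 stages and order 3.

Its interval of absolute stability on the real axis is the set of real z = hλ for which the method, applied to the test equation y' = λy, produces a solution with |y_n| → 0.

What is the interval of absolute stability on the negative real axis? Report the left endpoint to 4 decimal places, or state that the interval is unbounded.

Test eqn y'=λy, z=hλ:
  order 3, 3-stage ⇒ R(z)=1+z+z^2/2+z^3/6
  (e.g. R(-1.1)=0.28317, |R|=0.28317)

Need |R(x)|<1, x<0.
x=-1.1: |R|=0.2832
|R(-2.81)|=1.5600 |R(-1.47)|=0.0810 |R(-0.6)|=0.5440
Bisect:
  x_lo=-3.3843 |R|=3.1179  x_hi=-0.1428 |R|=0.8669
  mid=-1.76352 |R|=0.12261 →hi
  mid=-2.57391 |R|=1.10343 →lo
  mid=-2.16872 |R|=0.51708 →hi
  mid=-2.37131 |R|=0.78211 →hi
  mid=-2.47261 |R|=0.93522 →hi
  mid=-2.52326 |R|=1.01737 →lo
  mid=-2.49793 |R|=0.97581 →hi
  ...
  [-2.51277,-2.51257] ⇒ x*=-2.5127
Interval (-2.5127, 0).

z∈(-2.5127,0).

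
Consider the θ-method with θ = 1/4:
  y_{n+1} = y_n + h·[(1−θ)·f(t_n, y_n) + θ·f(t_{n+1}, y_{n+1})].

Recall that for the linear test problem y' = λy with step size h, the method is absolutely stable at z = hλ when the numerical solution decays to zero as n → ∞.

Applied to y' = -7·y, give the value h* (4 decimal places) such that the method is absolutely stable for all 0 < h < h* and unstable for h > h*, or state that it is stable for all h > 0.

(-4.0000,0); λ=-7 ⇒ h* = (4)/7 = 0.5714.

With y'=λy (z=hλ):
  y_{n+1} = y_n + z·[3/4·y_n + 1/4·y_{n+1}] ⇒ (1 − 1/4z)y_{n+1} = (1 + 3/4z)y_n
  Hence R(z) = (1 + 3/4z)/(1 − 1/4z).

Boundary: |R(x)|=1, x<0.
x=-1.4: |R|=0.0370
R=−1: 1+3/4x = −1+1/4x ⇒ -1/2x=2 ⇒ x=2/(-1/2)=-4.0000
Confirm numerically:
  x=-3.953: |R|=0.98818 <1
  x=-2.443: |R|=0.51668 <1
  x=-2.041: |R|=0.35143 <1
  x=-4.534: |R|=1.12515 >1
  x=-4.416: |R|=1.09886 >1
  x=-4.038: |R|=1.00946 >1
Interval (-4.0000, 0).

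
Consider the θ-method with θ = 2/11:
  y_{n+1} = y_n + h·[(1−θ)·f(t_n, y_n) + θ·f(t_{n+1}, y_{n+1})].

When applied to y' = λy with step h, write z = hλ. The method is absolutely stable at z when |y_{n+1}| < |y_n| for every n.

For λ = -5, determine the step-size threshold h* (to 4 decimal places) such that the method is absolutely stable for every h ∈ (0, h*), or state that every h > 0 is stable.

With y'=λy (z=hλ):
  y_{n+1} = y_n + z·[9/11·y_n + 2/11·y_{n+1}] ⇒ (1 − 2/11z)y_{n+1} = (1 + 9/11z)y_n
  ⇒ R(z) = (1 + 9/11z)/(1 − 2/11z).

Find x<0 with |R(x)|<1.
x=-1.42: |R|=0.1286
R=−1: 1+9/11x = −1+2/11x ⇒ -7/11x=2 ⇒ x=2/(-7/11)=-3.1429
Confirm numerically:
  x=-2.641: |R|=0.78424 <1
  x=-2.631: |R|=0.77967 <1
  x=-2.410: |R|=0.67573 <1
  x=-3.545: |R|=1.15561 >1
  x=-3.520: |R|=1.14634 >1
  x=-3.213: |R|=1.02818 >1
So |R|<1 on (-3.1429, 0).

(-3.1429,0); λ=-5 ⇒ h* = (22/7)/5 = 0.6286.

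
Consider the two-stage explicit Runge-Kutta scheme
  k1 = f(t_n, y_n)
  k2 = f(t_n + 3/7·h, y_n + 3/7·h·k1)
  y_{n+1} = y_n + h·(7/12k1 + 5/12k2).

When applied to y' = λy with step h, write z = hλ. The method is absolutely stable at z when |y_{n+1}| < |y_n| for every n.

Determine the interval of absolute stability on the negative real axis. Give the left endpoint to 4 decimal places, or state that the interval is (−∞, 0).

With y'=λy (z=hλ):
  k1=λy_n ⇒ h·k1=z·y_n;  k2=λ(1+3/7z)y_n ⇒ h·k2=z(1+3/7z)y_n
  y_{n+1}/y_n = 1 + 7/12z + 5/12z(1+3/7z) = 1 + z + 5/28z²
  ⇒ R(z) = 1 + z + 5/28z².

Solve |R(x)|<1 on ℝ⁻.
x=-1.26: |R|=0.0235
R=1: x+5/28x²=0 ⇒ x=−28/5=-5.6000; min R=1−1/(4·5/28)=-0.4000>−1
Confirm numerically:
  x=-5.348: |R|=0.75934 <1
  x=-3.360: |R|=0.34400 <1
  x=-2.881: |R|=0.39883 <1
  x=-2.638: |R|=0.39531 <1
  x=-6.134: |R|=1.58492 >1
  x=-5.778: |R|=1.18366 >1
So |R|<1 on (-5.6000, 0).

z∈(-5.6000,0).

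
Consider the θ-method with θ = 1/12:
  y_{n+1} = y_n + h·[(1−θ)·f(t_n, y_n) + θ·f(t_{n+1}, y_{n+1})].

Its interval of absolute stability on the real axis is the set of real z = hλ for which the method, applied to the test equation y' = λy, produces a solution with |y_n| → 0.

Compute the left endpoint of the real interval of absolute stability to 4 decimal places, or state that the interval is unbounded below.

left endpoint -2.4000.

With y'=λy (z=hλ):
  y_{n+1} = y_n + z·[11/12·y_n + 1/12·y_{n+1}] ⇒ (1 − 1/12z)y_{n+1} = (1 + 11/12z)y_n
  R(z) = (1 + 11/12z)/(1 − 1/12z).

Need |R(x)|<1, x<0.
x=-0.36: |R|=0.6505
R=−1: 1+11/12x = −1+1/12x ⇒ -5/6x=2 ⇒ x=2/(-5/6)=-2.4000
Confirm numerically:
  x=-2.316: |R|=0.94132 <1
  x=-2.201: |R|=0.85987 <1
  x=-1.950: |R|=0.67742 <1
  x=-2.902: |R|=1.33687 >1
  x=-2.680: |R|=1.19074 >1
  x=-2.664: |R|=1.18003 >1
So |R|<1 on (-2.4000, 0).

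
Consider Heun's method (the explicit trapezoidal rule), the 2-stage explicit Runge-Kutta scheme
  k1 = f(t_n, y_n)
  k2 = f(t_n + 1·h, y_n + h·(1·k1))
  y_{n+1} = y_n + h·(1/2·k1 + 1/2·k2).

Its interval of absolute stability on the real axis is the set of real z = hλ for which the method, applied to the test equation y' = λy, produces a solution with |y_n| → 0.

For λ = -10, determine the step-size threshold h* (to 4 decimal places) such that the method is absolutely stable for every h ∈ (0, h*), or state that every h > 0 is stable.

Set f=λy, z=hλ:
  order 2, 2-stage ⇒ R(z)=1+z+z^2/2
  (e.g. R(-0.79)=0.52205, |R|=0.52205)

Boundary: |R(x)|=1, x<0.
x=-0.79: |R|=0.5221
|R(-1.27)|=0.5364 |R(-1.16)|=0.5128 |R(-0.61)|=0.5760
Bisect:
  x_lo=-2.4321 |R|=1.5254  x_hi=-0.3172 |R|=0.7331
  mid=-1.37464 |R|=0.57018 →hi
  mid=-1.90335 |R|=0.90802 →hi
  mid=-2.16770 |R|=1.18176 →lo
  mid=-2.03552 |R|=1.03616 →lo
  mid=-1.96944 |R|=0.96990 →hi
  mid=-2.00248 |R|=1.00248 →lo
  mid=-1.98596 |R|=0.98606 →hi
  mid=-1.99422 |R|=0.99424 →hi
  mid=-1.99835 |R|=0.99835 →hi
  mid=-2.00042 |R|=1.00042 →lo
  ...
  [-2.00003,-1.99990] ⇒ x*=-2.0000
Stable set (-2.0000, 0).

(-2.0000,0); λ=-10 ⇒ h* = 0.2000.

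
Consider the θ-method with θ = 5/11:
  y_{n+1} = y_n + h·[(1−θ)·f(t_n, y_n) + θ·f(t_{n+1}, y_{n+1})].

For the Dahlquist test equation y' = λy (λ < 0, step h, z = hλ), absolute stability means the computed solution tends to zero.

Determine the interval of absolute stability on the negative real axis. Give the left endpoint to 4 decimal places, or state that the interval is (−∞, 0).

Set f=λy, z=hλ:
  y_{n+1} = y_n + z·[6/11·y_n + 5/11·y_{n+1}] ⇒ (1 − 5/11z)y_{n+1} = (1 + 6/11z)y_n
  R(z) = (1 + 6/11z)/(1 − 5/11z).

Need |R(x)|<1, x<0.
x=-1.67: |R|=0.0506
R=−1: 1+6/11x = −1+5/11x ⇒ -1/11x=2 ⇒ x=2/(-1/11)=-22.0000
Confirm numerically:
  x=-21.788: |R|=0.99823 <1
  x=-20.633: |R|=0.98803 <1
  x=-18.843: |R|=0.96999 <1
  x=-22.474: |R|=1.00384 >1
  x=-22.324: |R|=1.00264 >1
Interval (-22.0000, 0).

(-22.0000, 0).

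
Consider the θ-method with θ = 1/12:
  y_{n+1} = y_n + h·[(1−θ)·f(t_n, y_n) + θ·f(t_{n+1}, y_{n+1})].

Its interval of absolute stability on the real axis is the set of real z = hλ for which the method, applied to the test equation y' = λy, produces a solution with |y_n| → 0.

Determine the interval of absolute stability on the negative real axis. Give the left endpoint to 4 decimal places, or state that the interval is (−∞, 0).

(-2.4000, 0).

Test eqn y'=λy, z=hλ:
  y_{n+1} = y_n + z·[11/12·y_n + 1/12·y_{n+1}] ⇒ (1 − 1/12z)y_{n+1} = (1 + 11/12z)y_n
  so R(z) = (1 + 11/12z)/(1 − 1/12z).

Need |R(x)|<1, x<0.
x=-0.76: |R|=0.2853
R=−1: 1+11/12x = −1+1/12x ⇒ -5/6x=2 ⇒ x=2/(-5/6)=-2.4000
Confirm numerically:
  x=-1.914: |R|=0.65071 <1
  x=-1.788: |R|=0.55614 <1
  x=-1.129: |R|=0.03191 <1
  x=-2.662: |R|=1.17869 >1
  x=-2.550: |R|=1.10309 >1
Stable set (-2.4000, 0).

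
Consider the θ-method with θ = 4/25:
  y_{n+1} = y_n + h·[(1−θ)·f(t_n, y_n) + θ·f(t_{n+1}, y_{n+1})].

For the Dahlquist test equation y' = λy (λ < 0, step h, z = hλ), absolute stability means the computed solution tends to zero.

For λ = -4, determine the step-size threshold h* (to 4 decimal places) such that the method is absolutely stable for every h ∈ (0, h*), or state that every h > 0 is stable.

(-2.9412,0); λ=-4 ⇒ h* = (50/17)/4 = 0.7353.

On y'=λy, z=hλ:
  y_{n+1} = y_n + z·[21/25·y_n + 4/25·y_{n+1}] ⇒ (1 − 4/25z)y_{n+1} = (1 + 21/25z)y_n
  R(z) = (1 + 21/25z)/(1 − 4/25z).

Boundary: |R(x)|=1, x<0.
x=-0.88: |R|=0.2286
R=−1: 1+21/25x = −1+4/25x ⇒ -17/25x=2 ⇒ x=2/(-17/25)=-2.9412
Confirm numerically:
  x=-2.408: |R|=0.73828 <1
  x=-2.126: |R|=0.58638 <1
  x=-2.095: |R|=0.56905 <1
  x=-1.710: |R|=0.34265 <1
  x=-3.524: |R|=1.25343 >1
  x=-3.415: |R|=1.20835 >1
Interval (-2.9412, 0).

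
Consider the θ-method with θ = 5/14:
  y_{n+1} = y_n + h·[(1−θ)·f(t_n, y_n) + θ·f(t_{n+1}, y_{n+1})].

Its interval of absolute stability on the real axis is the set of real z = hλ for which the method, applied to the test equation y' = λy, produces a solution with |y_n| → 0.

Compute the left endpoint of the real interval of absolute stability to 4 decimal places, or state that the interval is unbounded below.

Set f=λy, z=hλ:
  y_{n+1} = y_n + z·[9/14·y_n + 5/14·y_{n+1}] ⇒ (1 − 5/14z)y_{n+1} = (1 + 9/14z)y_n
  so R(z) = (1 + 9/14z)/(1 − 5/14z).

Need |R(x)|<1, x<0.
x=-1.69: |R|=0.0539
R=−1: 1+9/14x = −1+5/14x ⇒ -2/7x=2 ⇒ x=2/(-2/7)=-7.0000
Confirm numerically:
  x=-5.163: |R|=0.81545 <1
  x=-4.405: |R|=0.71187 <1
  x=-3.972: |R|=0.64229 <1
  x=-7.532: |R|=1.04119 >1
  x=-7.319: |R|=1.02522 >1
Interval (-7.0000, 0).

left endpoint -7.0000.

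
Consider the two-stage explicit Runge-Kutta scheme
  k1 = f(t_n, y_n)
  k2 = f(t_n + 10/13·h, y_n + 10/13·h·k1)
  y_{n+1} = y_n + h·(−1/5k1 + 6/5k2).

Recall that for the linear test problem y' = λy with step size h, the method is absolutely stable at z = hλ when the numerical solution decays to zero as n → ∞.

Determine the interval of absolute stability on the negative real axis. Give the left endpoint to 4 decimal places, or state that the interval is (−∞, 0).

z∈(-1.0833,0).

On y'=λy, z=hλ:
  k1=λy_n ⇒ h·k1=z·y_n;  k2=λ(1+10/13z)y_n ⇒ h·k2=z(1+10/13z)y_n
  y_{n+1}/y_n = 1 − 1/5z + 6/5z(1+10/13z) = 1 + z + 12/13z²
  so R(z) = 1 + z + 12/13z².

Need |R(x)|<1, x<0.
x=-0.57: |R|=0.7299
R=1: x+12/13x²=0 ⇒ x=−13/12=-1.0833; min R=1−1/(4·12/13)=0.7292>−1
Confirm numerically:
  x=-0.976: |R|=0.90330 <1
  x=-0.788: |R|=0.78518 <1
  x=-0.607: |R|=0.73311 <1
  x=-0.468: |R|=0.73418 <1
  x=-1.683: |R|=1.93161 >1
  x=-1.647: |R|=1.85695 >1
  x=-1.335: |R|=1.31013 >1
Stable set (-1.0833, 0).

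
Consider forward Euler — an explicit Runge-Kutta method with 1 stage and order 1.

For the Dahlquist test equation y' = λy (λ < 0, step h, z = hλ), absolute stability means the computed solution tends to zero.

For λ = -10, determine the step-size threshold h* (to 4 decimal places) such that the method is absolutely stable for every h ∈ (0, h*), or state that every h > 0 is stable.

(-2.0000,0); λ=-10 ⇒ h* = 0.2000.

On y'=λy, z=hλ:
  order 1, 1-stage ⇒ R(z)=1+z
  (e.g. R(-1.11)=-0.11000, |R|=0.11000)

Boundary: |R(x)|=1, x<0.
x=-1.11: |R|=0.1100
|R(-1.25)|=0.2500 |R(-1.14)|=0.1400 |R(-0.77)|=0.2300
Bisect:
  x_lo=-2.4334 |R|=1.4334  x_hi=-0.0880 |R|=0.9120
  mid=-1.26068 |R|=0.26068 →hi
  mid=-1.84704 |R|=0.84704 →hi
  mid=-2.14022 |R|=1.14022 →lo
  mid=-1.99363 |R|=0.99363 →hi
  mid=-2.06692 |R|=1.06692 →lo
  mid=-2.03027 |R|=1.03027 →lo
  mid=-2.01195 |R|=1.01195 →lo
  mid=-2.00279 |R|=1.00279 →lo
  mid=-1.99821 |R|=0.99821 →hi
  mid=-2.00050 |R|=1.00050 →lo
  ...
  [-2.00007,-1.99993] ⇒ x*=-2.0000
Interval (-2.0000, 0).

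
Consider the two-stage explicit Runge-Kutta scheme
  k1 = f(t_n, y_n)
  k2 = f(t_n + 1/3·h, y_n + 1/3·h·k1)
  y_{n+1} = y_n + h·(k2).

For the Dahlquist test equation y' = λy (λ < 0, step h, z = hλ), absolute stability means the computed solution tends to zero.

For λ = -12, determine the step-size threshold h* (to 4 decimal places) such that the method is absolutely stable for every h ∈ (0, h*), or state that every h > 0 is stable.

With y'=λy (z=hλ):
  k1=λy_n ⇒ h·k1=z·y_n;  k2=λ(1+1/3z)y_n ⇒ h·k2=z(1+1/3z)y_n
  y_{n+1}/y_n = 1 + z(1+1/3z) = 1 + z + 1/3z²
  R(z) = 1 + z + 1/3z².

Need |R(x)|<1, x<0.
x=-1.1: |R|=0.3033
R=1: x+1/3x²=0 ⇒ x=−3=-3.0000; min R=1−1/(4·1/3)=0.2500>−1
Confirm numerically:
  x=-2.453: |R|=0.55274 <1
  x=-2.232: |R|=0.42861 <1
  x=-1.987: |R|=0.32906 <1
  x=-1.730: |R|=0.26763 <1
  x=-3.234: |R|=1.25225 >1
  x=-3.095: |R|=1.09801 >1
  x=-3.033: |R|=1.03336 >1
Stable set (-3.0000, 0).

(-3.0000,0); λ=-12 ⇒ h* = (3)/12 = 0.2500.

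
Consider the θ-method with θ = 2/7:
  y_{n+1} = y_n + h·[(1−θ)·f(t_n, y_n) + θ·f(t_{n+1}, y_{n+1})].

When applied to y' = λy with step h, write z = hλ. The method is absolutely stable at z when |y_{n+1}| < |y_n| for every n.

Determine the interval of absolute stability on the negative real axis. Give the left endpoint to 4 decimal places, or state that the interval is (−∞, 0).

Test eqn y'=λy, z=hλ:
  y_{n+1} = y_n + z·[5/7·y_n + 2/7·y_{n+1}] ⇒ (1 − 2/7z)y_{n+1} = (1 + 5/7z)y_n
  ⇒ R(z) = (1 + 5/7z)/(1 − 2/7z).

Boundary: |R(x)|=1, x<0.
x=-0.82: |R|=0.3356
R=−1: 1+5/7x = −1+2/7x ⇒ -3/7x=2 ⇒ x=2/(-3/7)=-4.6667
Confirm numerically:
  x=-4.556: |R|=0.97939 <1
  x=-4.529: |R|=0.97428 <1
  x=-2.671: |R|=0.51491 <1
  x=-1.886: |R|=0.22558 <1
  x=-5.065: |R|=1.06976 >1
  x=-4.923: |R|=1.04565 >1
Stable set (-4.6667, 0).

(-4.6667, 0).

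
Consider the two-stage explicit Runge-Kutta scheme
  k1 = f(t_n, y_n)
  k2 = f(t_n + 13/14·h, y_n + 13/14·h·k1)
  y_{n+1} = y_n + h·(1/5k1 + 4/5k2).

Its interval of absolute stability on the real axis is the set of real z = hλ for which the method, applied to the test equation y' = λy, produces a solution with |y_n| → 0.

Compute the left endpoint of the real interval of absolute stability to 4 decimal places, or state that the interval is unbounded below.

Test eqn y'=λy, z=hλ:
  k1=λy_n ⇒ h·k1=z·y_n;  k2=λ(1+13/14z)y_n ⇒ h·k2=z(1+13/14z)y_n
  y_{n+1}/y_n = 1 + 1/5z + 4/5z(1+13/14z) = 1 + z + 26/35z²
  R(z) = 1 + z + 26/35z².

Find x<0 with |R(x)|<1.
x=-1.06: |R|=0.7747
R=1: x+26/35x²=0 ⇒ x=−35/26=-1.3462; min R=1−1/(4·26/35)=0.6635>−1
Confirm numerically:
  x=-1.311: |R|=0.96576 <1
  x=-1.076: |R|=0.78406 <1
  x=-0.984: |R|=0.73528 <1
  x=-0.905: |R|=0.70342 <1
  x=-1.888: |R|=1.75995 >1
  x=-1.829: |R|=1.65604 >1
  x=-1.604: |R|=1.30723 >1
So |R|<1 on (-1.3462, 0).

left endpoint -1.3462.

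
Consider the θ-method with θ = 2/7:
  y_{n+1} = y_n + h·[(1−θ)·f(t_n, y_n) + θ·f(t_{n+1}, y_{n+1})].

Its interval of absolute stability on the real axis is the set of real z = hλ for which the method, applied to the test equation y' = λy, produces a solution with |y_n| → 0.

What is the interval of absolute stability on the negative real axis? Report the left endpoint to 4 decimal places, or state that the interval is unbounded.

(-4.6667, 0).

Test eqn y'=λy, z=hλ:
  y_{n+1} = y_n + z·[5/7·y_n + 2/7·y_{n+1}] ⇒ (1 − 2/7z)y_{n+1} = (1 + 5/7z)y_n
  R(z) = (1 + 5/7z)/(1 − 2/7z).

Find x<0 with |R(x)|<1.
x=-0.6: |R|=0.4878
R=−1: 1+5/7x = −1+2/7x ⇒ -3/7x=2 ⇒ x=2/(-3/7)=-4.6667
Confirm numerically:
  x=-4.395: |R|=0.94839 <1
  x=-3.441: |R|=0.73512 <1
  x=-3.007: |R|=0.61741 <1
  x=-5.120: |R|=1.07889 >1
  x=-5.014: |R|=1.06119 >1
  x=-4.938: |R|=1.04823 >1
Interval (-4.6667, 0).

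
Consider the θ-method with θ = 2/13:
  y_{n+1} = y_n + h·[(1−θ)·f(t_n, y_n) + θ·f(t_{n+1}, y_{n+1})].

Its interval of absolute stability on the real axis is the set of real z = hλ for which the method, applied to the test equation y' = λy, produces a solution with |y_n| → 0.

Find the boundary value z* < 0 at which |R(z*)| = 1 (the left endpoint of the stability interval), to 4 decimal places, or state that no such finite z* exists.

left endpoint -2.8889.

Set f=λy, z=hλ:
  y_{n+1} = y_n + z·[11/13·y_n + 2/13·y_{n+1}] ⇒ (1 − 2/13z)y_{n+1} = (1 + 11/13z)y_n
  ⇒ R(z) = (1 + 11/13z)/(1 − 2/13z).

Need |R(x)|<1, x<0.
x=-0.36: |R|=0.6589
R=−1: 1+11/13x = −1+2/13x ⇒ -9/13x=2 ⇒ x=2/(-9/13)=-2.8889
Confirm numerically:
  x=-1.769: |R|=0.39056 <1
  x=-1.567: |R|=0.26261 <1
  x=-1.404: |R|=0.15461 <1
  x=-3.437: |R|=1.24821 >1
  x=-3.323: |R|=1.19887 >1
  x=-3.193: |R|=1.14118 >1
Interval (-2.8889, 0).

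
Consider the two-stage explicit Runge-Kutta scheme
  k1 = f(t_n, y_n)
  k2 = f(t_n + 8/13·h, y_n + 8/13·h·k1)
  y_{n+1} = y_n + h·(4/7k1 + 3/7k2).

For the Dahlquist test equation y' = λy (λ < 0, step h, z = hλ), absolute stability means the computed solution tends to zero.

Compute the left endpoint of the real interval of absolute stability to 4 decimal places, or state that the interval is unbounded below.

left endpoint -3.7917.

On y'=λy, z=hλ:
  k1=λy_n ⇒ h·k1=z·y_n;  k2=λ(1+8/13z)y_n ⇒ h·k2=z(1+8/13z)y_n
  y_{n+1}/y_n = 1 + 4/7z + 3/7z(1+8/13z) = 1 + z + 24/91z²
  Hence R(z) = 1 + z + 24/91z².

Need |R(x)|<1, x<0.
x=-1.46: |R|=0.1022
R=1: x+24/91x²=0 ⇒ x=−91/24=-3.7917; min R=1−1/(4·24/91)=0.0521>−1
Confirm numerically:
  x=-2.768: |R|=0.25270 <1
  x=-2.601: |R|=0.18323 <1
  x=-2.233: |R|=0.08207 <1
  x=-4.072: |R|=1.30106 >1
  x=-4.018: |R|=1.23984 >1
  x=-3.989: |R|=1.20760 >1
So |R|<1 on (-3.7917, 0).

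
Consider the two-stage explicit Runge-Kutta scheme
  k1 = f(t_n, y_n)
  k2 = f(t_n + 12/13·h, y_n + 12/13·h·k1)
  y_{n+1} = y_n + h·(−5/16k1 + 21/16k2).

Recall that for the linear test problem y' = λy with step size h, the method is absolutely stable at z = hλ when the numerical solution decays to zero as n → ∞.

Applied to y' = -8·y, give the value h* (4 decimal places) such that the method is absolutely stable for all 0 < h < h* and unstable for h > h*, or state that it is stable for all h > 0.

(-0.8254,0); λ=-8 ⇒ h* = (52/63)/8 = 0.1032.

Set f=λy, z=hλ:
  k1=λy_n ⇒ h·k1=z·y_n;  k2=λ(1+12/13z)y_n ⇒ h·k2=z(1+12/13z)y_n
  y_{n+1}/y_n = 1 − 5/16z + 21/16z(1+12/13z) = 1 + z + 63/52z²
  R(z) = 1 + z + 63/52z².

Find x<0 with |R(x)|<1.
x=-1.79: |R|=3.0919
R=1: x+63/52x²=0 ⇒ x=−52/63=-0.8254; min R=1−1/(4·63/52)=0.7937>−1
Confirm numerically:
  x=-0.754: |R|=0.93478 <1
  x=-0.516: |R|=0.80658 <1
  x=-0.506: |R|=0.80420 <1
  x=-1.200: |R|=1.54462 >1
  x=-1.032: |R|=1.25832 >1
  x=-0.872: |R|=1.04923 >1
Interval (-0.8254, 0).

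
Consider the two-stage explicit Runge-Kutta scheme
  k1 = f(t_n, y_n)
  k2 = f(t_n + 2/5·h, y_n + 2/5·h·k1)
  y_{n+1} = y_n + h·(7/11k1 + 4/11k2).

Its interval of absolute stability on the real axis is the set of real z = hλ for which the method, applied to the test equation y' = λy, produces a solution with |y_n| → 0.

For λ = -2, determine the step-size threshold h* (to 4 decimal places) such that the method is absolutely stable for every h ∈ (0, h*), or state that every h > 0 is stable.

With y'=λy (z=hλ):
  k1=λy_n ⇒ h·k1=z·y_n;  k2=λ(1+2/5z)y_n ⇒ h·k2=z(1+2/5z)y_n
  y_{n+1}/y_n = 1 + 7/11z + 4/11z(1+2/5z) = 1 + z + 8/55z²
  ⇒ R(z) = 1 + z + 8/55z².

Boundary: |R(x)|=1, x<0.
x=-0.64: |R|=0.4196
R=1: x+8/55x²=0 ⇒ x=−55/8=-6.8750; min R=1−1/(4·8/55)=-0.7188>−1
Confirm numerically:
  x=-6.707: |R|=0.83611 <1
  x=-5.517: |R|=0.08976 <1
  x=-5.240: |R|=0.24617 <1
  x=-4.416: |R|=0.57948 <1
  x=-7.277: |R|=1.42551 >1
  x=-7.116: |R|=1.24945 >1
Interval (-6.8750, 0).

(-6.8750,0); λ=-2 ⇒ h* = (55/8)/2 = 3.4375.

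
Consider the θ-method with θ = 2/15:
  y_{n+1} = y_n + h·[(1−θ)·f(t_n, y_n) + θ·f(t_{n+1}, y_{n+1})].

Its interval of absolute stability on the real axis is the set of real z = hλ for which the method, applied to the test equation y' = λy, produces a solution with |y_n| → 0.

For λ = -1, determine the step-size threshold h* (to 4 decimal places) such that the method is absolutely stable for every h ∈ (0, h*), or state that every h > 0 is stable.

Test eqn y'=λy, z=hλ:
  y_{n+1} = y_n + z·[13/15·y_n + 2/15·y_{n+1}] ⇒ (1 − 2/15z)y_{n+1} = (1 + 13/15z)y_n
  Hence R(z) = (1 + 13/15z)/(1 − 2/15z).

Solve |R(x)|<1 on ℝ⁻.
x=-1.49: |R|=0.2430
R=−1: 1+13/15x = −1+2/15x ⇒ -11/15x=2 ⇒ x=2/(-11/15)=-2.7273
Confirm numerically:
  x=-2.657: |R|=0.96195 <1
  x=-2.452: |R|=0.84787 <1
  x=-2.385: |R|=0.80956 <1
  x=-2.068: |R|=0.62103 <1
  x=-3.293: |R|=1.28829 >1
  x=-3.138: |R|=1.21235 >1
  x=-2.993: |R|=1.13928 >1
So |R|<1 on (-2.7273, 0).

(-2.7273,0); λ=-1 ⇒ h* = (30/11)/1 = 2.7273.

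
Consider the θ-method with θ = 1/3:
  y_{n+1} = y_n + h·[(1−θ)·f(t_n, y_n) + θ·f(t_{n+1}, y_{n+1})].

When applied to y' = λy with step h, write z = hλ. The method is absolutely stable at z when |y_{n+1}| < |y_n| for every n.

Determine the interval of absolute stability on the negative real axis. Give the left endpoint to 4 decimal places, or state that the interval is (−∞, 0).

Test eqn y'=λy, z=hλ:
  y_{n+1} = y_n + z·[2/3·y_n + 1/3·y_{n+1}] ⇒ (1 − 1/3z)y_{n+1} = (1 + 2/3z)y_n
  ⇒ R(z) = (1 + 2/3z)/(1 − 1/3z).

Need |R(x)|<1, x<0.
x=-1.37: |R|=0.0595
R=−1: 1+2/3x = −1+1/3x ⇒ -1/3x=2 ⇒ x=2/(-1/3)=-6.0000
Confirm numerically:
  x=-5.690: |R|=0.96433 <1
  x=-4.376: |R|=0.77983 <1
  x=-4.086: |R|=0.72989 <1
  x=-6.576: |R|=1.06015 >1
  x=-6.054: |R|=1.00596 >1
Interval (-6.0000, 0).

z∈(-6.0000,0).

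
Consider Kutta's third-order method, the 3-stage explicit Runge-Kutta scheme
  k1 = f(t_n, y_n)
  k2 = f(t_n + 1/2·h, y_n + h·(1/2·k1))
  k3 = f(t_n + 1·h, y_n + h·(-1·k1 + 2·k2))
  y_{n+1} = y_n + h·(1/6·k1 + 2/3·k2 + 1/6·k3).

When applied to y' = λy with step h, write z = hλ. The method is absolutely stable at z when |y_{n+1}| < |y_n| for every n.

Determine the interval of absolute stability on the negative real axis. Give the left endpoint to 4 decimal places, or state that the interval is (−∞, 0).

Test eqn y'=λy, z=hλ:
  order 3, 3-stage ⇒ R(z)=1+z+z^2/2+z^3/6
  (e.g. R(-0.81)=0.42948, |R|=0.42948)

Find x<0 with |R(x)|<1.
x=-0.81: |R|=0.4295
|R(-1.43)|=0.1051 |R(-1.32)|=0.1679 |R(-0.6)|=0.5440
Bisect:
  x_lo=-3.4029 |R|=3.1804  x_hi=-0.3630 |R|=0.6949
  mid=-1.88297 |R|=0.22288 →hi
  mid=-2.64293 |R|=1.22723 →lo
  mid=-2.26295 |R|=0.63388 →hi
  mid=-2.45294 |R|=0.90433 →hi
  mid=-2.54793 |R|=1.05880 →lo
  mid=-2.50044 |R|=0.97987 →hi
  mid=-2.52418 |R|=1.01891 →lo
  ...
  [-2.51287,-2.51268] ⇒ x*=-2.5127
Interval (-2.5127, 0).

z∈(-2.5127,0).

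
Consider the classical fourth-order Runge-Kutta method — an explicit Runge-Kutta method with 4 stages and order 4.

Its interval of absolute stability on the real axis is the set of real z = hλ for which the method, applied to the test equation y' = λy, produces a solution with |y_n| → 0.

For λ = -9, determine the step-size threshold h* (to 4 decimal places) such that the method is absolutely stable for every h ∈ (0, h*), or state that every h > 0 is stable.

Test eqn y'=λy, z=hλ:
  order 4, 4-stage ⇒ R(z)=1+z+z^2/2+z^3/6+z^4/24
  (e.g. R(-0.31)=0.73347, |R|=0.73347)

Solve |R(x)|<1 on ℝ⁻.
x=-0.31: |R|=0.7335
|R(-3.17)|=1.7528 |R(-2.97)|=1.3161 |R(-1.88)|=0.3003
Bisect:
  x_lo=-3.1706 |R|=1.7544  x_hi=-0.1742 |R|=0.8401
  mid=-1.67244 |R|=0.27242 →hi
  mid=-2.42154 |R|=0.57649 →hi
  mid=-2.79609 |R|=1.01639 →lo
  mid=-2.60881 |R|=0.76493 →hi
  mid=-2.70245 |R|=0.88211 →hi
  mid=-2.74927 |R|=0.94703 →hi
  mid=-2.77268 |R|=0.98114 →hi
  mid=-2.78438 |R|=0.99863 →hi
  ...
  [-2.78530,-2.78511] ⇒ x*=-2.7853
So |R|<1 on (-2.7853, 0).

(-2.7853,0); λ=-9 ⇒ h* = 0.3095.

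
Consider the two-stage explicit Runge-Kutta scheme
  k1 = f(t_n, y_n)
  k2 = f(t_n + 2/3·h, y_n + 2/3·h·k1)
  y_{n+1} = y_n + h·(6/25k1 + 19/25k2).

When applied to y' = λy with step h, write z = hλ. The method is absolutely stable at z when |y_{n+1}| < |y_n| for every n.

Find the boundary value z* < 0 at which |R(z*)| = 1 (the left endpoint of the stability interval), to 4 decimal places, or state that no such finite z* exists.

On y'=λy, z=hλ:
  k1=λy_n ⇒ h·k1=z·y_n;  k2=λ(1+2/3z)y_n ⇒ h·k2=z(1+2/3z)y_n
  y_{n+1}/y_n = 1 + 6/25z + 19/25z(1+2/3z) = 1 + z + 38/75z²
  ⇒ R(z) = 1 + z + 38/75z².

Boundary: |R(x)|=1, x<0.
x=-0.8: |R|=0.5243
R=1: x+38/75x²=0 ⇒ x=−75/38=-1.9737; min R=1−1/(4·38/75)=0.5066>−1
Confirm numerically:
  x=-1.933: |R|=0.96015 <1
  x=-1.848: |R|=0.88232 <1
  x=-1.844: |R|=0.87884 <1
  x=-1.158: |R|=0.52142 <1
  x=-2.348: |R|=1.44531 >1
  x=-2.039: |R|=1.06748 >1
Interval (-1.9737, 0).

left endpoint -1.9737.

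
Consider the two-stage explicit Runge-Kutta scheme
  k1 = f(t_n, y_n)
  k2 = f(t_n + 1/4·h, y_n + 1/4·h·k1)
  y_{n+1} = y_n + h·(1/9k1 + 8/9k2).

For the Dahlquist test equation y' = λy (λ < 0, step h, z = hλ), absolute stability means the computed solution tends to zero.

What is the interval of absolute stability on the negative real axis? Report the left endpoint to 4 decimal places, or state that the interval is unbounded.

With y'=λy (z=hλ):
  k1=λy_n ⇒ h·k1=z·y_n;  k2=λ(1+1/4z)y_n ⇒ h·k2=z(1+1/4z)y_n
  y_{n+1}/y_n = 1 + 1/9z + 8/9z(1+1/4z) = 1 + z + 2/9z²
  R(z) = 1 + z + 2/9z².

Find x<0 with |R(x)|<1.
x=-1.74: |R|=0.0672
R=1: x+2/9x²=0 ⇒ x=−9/2=-4.5000; min R=1−1/(4·2/9)=-0.1250>−1
Confirm numerically:
  x=-4.052: |R|=0.59660 <1
  x=-2.705: |R|=0.07899 <1
  x=-2.702: |R|=0.07960 <1
  x=-1.810: |R|=0.08198 <1
  x=-4.880: |R|=1.41209 >1
  x=-4.800: |R|=1.32000 >1
  x=-4.797: |R|=1.31660 >1
So |R|<1 on (-4.5000, 0).

(-4.5000, 0).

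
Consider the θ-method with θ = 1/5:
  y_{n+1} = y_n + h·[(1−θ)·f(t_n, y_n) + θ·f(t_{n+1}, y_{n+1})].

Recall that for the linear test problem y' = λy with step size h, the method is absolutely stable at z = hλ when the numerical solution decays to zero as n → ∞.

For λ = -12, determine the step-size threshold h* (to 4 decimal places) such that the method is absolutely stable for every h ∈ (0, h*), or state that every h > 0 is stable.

(-3.3333,0); λ=-12 ⇒ h* = (10/3)/12 = 0.2778.

Test eqn y'=λy, z=hλ:
  y_{n+1} = y_n + z·[4/5·y_n + 1/5·y_{n+1}] ⇒ (1 − 1/5z)y_{n+1} = (1 + 4/5z)y_n
  R(z) = (1 + 4/5z)/(1 − 1/5z).

Need |R(x)|<1, x<0.
x=-1.12: |R|=0.0850
R=−1: 1+4/5x = −1+1/5x ⇒ -3/5x=2 ⇒ x=2/(-3/5)=-3.3333
Confirm numerically:
  x=-3.046: |R|=0.89287 <1
  x=-2.911: |R|=0.83984 <1
  x=-2.897: |R|=0.83424 <1
  x=-1.937: |R|=0.39614 <1
  x=-3.713: |R|=1.13072 >1
  x=-3.589: |R|=1.08930 >1
  x=-3.380: |R|=1.01671 >1
Interval (-3.3333, 0).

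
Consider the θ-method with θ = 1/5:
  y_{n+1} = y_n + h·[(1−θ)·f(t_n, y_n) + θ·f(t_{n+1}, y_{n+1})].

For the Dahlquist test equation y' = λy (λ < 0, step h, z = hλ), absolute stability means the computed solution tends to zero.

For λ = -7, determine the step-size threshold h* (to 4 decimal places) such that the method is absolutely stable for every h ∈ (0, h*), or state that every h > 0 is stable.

(-3.3333,0); λ=-7 ⇒ h* = (10/3)/7 = 0.4762.

On y'=λy, z=hλ:
  y_{n+1} = y_n + z·[4/5·y_n + 1/5·y_{n+1}] ⇒ (1 − 1/5z)y_{n+1} = (1 + 4/5z)y_n
  Hence R(z) = (1 + 4/5z)/(1 − 1/5z).

Find x<0 with |R(x)|<1.
x=-1.74: |R|=0.2908
R=−1: 1+4/5x = −1+1/5x ⇒ -3/5x=2 ⇒ x=2/(-3/5)=-3.3333
Confirm numerically:
  x=-3.254: |R|=0.97117 <1
  x=-2.430: |R|=0.63526 <1
  x=-2.177: |R|=0.51665 <1
  x=-3.832: |R|=1.16938 >1
  x=-3.544: |R|=1.07397 >1
Interval (-3.3333, 0).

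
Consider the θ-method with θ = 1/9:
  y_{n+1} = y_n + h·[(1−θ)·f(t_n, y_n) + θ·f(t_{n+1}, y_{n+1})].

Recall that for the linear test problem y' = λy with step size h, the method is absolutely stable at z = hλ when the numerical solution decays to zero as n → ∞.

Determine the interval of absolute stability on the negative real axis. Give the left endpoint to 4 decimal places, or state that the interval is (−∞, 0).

With y'=λy (z=hλ):
  y_{n+1} = y_n + z·[8/9·y_n + 1/9·y_{n+1}] ⇒ (1 − 1/9z)y_{n+1} = (1 + 8/9z)y_n
  ⇒ R(z) = (1 + 8/9z)/(1 − 1/9z).

Need |R(x)|<1, x<0.
x=-1.06: |R|=0.0517
R=−1: 1+8/9x = −1+1/9x ⇒ -7/9x=2 ⇒ x=2/(-7/9)=-2.5714
Confirm numerically:
  x=-2.026: |R|=0.65373 <1
  x=-1.957: |R|=0.60747 <1
  x=-1.560: |R|=0.32955 <1
  x=-2.909: |R|=1.19842 >1
  x=-2.834: |R|=1.15532 >1
  x=-2.830: |R|=1.15300 >1
Stable set (-2.5714, 0).

z∈(-2.5714,0).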